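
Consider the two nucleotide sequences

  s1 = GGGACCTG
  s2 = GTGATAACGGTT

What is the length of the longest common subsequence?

Taking G [1,1]; then G [2,3]; then A [4,7]; then C [5,8]; then T [7,12] gives a common subsequence of length 5. dp[8][12] = 5 confirms this is the maximum.

5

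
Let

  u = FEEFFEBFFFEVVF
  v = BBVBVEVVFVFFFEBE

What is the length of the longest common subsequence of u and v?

Taking F at u[1]=v[11], F at u[4]=v[12], F at u[5]=v[13], E at u[6]=v[14], B at u[7]=v[15], E at u[11]=v[16] gives a common subsequence of length 6, and the DP table's final entry dp[14][16] is also 6, so no common subsequence is longer.

6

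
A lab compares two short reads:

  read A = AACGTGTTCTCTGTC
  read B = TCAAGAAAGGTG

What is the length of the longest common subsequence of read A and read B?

6

Pick A at read A[1]=read B[7], then A at read A[2]=read B[8], then G at read A[4]=read B[9], then G at read A[6]=read B[10], then T at read A[12]=read B[11], then G at read A[13]=read B[12]; all 6 bases appear in both, in order, and the DP table's final entry dp[15][12] is also 6, so no common subsequence is longer.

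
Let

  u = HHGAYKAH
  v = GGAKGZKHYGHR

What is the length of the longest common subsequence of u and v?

4

Pick G [3,2] → A [4,3] → Y [5,9] → H [8,11]; all 4 characters appear in both, in order, and the DP table's final entry dp[8][12] is also 4, so no common subsequence is longer.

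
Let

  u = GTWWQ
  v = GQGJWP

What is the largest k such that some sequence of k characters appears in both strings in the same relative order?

2

Let dp[i][j] be the LCS length of the first i characters of u and the first j characters of v. dp[i][j] = dp[i-1][j-1]+1 when the i-th and j-th characters match, else max(dp[i-1][j], dp[i][j-1]).
    ·  G  Q  G  J  W  P
 ·  0  0  0  0  0  0  0
 G  0  1  1  1  1  1  1
 T  0  1  1  1  1  1  1
 W  0  1  1  1  1  2  2
 W  0  1  1  1  1  2  2
 Q  0  1  2  2  2  2  2
dp[5][6] = 2. One LCS (by backtracking along matches): GW.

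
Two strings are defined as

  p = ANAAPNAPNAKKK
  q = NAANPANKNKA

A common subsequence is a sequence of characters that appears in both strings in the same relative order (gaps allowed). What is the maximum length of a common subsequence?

Let dp[i][j] be the LCS length of the first i characters of p and the first j characters of q. dp[i][j] = dp[i-1][j-1]+1 when the i-th and j-th characters match, else max(dp[i-1][j], dp[i][j-1]).
    ·  N  A  A  N  P  A  N  K  N  K  A
 ·  0  0  0  0  0  0  0  0  0  0  0  0
 A  0  0  1  1  1  1  1  1  1  1  1  1
 N  0  1  1  1  2  2  2  2  2  2  2  2
 A  0  1  2  2  2  2  3  3  3  3  3  3
 A  0  1  2  3  3  3  3  3  3  3  3  4
 P  0  1  2  3  3  4  4  4  4  4  4  4
 N  0  1  2  3  4  4  4  5  5  5  5  5
 A  0  1  2  3  4  4  5  5  5  5  5  6
 P  0  1  2  3  4  5  5  5  5  5  5  6
 N  0  1  2  3  4  5  5  6  6  6  6  6
 A  0  1  2  3  4  5  6  6  6  6  6  7
 K  0  1  2  3  4  5  6  6  7  7  7  7
 K  0  1  2  3  4  5  6  6  7  7  8  8
 K  0  1  2  3  4  5  6  6  7  7  8  8
dp[13][11] = 8. One LCS (by backtracking along matches): NAAPANKK.

8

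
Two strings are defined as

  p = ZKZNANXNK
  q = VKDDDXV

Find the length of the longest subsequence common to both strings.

2

Let dp[i][j] be the LCS length of the first i characters of p and the first j characters of q. dp[i][j] = dp[i-1][j-1]+1 when the i-th and j-th characters match, else max(dp[i-1][j], dp[i][j-1]).
    ·  V  K  D  D  D  X  V
 ·  0  0  0  0  0  0  0  0
 Z  0  0  0  0  0  0  0  0
 K  0  0  1  1  1  1  1  1
 Z  0  0  1  1  1  1  1  1
 N  0  0  1  1  1  1  1  1
 A  0  0  1  1  1  1  1  1
 N  0  0  1  1  1  1  1  1
 X  0  0  1  1  1  1  2  2
 N  0  0  1  1  1  1  2  2
 K  0  0  1  1  1  1  2  2
dp[9][7] = 2. One LCS (by backtracking along matches): KX.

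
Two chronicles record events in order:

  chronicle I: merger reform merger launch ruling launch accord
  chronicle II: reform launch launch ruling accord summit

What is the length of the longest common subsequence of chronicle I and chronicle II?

4

Taking reform (chronicle I #2, chronicle II #1), launch (chronicle I #4, chronicle II #3), ruling (chronicle I #5, chronicle II #4), accord (chronicle I #7, chronicle II #5) gives a common subsequence of length 4. Since dp[7][6] = 4, nothing longer is possible.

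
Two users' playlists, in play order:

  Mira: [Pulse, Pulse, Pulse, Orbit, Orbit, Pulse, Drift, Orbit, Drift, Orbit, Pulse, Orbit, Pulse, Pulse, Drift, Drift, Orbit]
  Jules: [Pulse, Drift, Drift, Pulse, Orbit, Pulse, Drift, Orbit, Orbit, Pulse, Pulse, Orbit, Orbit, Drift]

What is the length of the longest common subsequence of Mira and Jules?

Match Pulse at Mira[1]=Jules[1] → Pulse at Mira[3]=Jules[4] → Orbit at Mira[5]=Jules[5] → Pulse at Mira[6]=Jules[6] → Drift at Mira[7]=Jules[7] → Orbit at Mira[8]=Jules[8] → Orbit at Mira[10]=Jules[9] → Pulse at Mira[11]=Jules[11] → Orbit at Mira[12]=Jules[13] → Drift at Mira[16]=Jules[14] — 10 songs in the same relative order in both, and the DP table's final entry dp[17][14] is also 10, so no common subsequence is longer.

10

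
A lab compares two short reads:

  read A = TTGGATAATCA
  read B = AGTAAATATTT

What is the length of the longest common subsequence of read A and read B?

6

Let dp[i][j] be the LCS length of the first i bases of read A and the first j bases of read B. dp[i][j] = dp[i-1][j-1]+1 when the i-th and j-th bases match, else max(dp[i-1][j], dp[i][j-1]).
    ·  A  G  T  A  A  A  T  A  T  T  T
 ·  0  0  0  0  0  0  0  0  0  0  0  0
 T  0  0  0  1  1  1  1  1  1  1  1  1
 T  0  0  0  1  1  1  1  2  2  2  2  2
 G  0  0  1  1  1  1  1  2  2  2  2  2
 G  0  0  1  1  1  1  1  2  2  2  2  2
 A  0  1  1  1  2  2  2  2  3  3  3  3
 T  0  1  1  2  2  2  2  3  3  4  4  4
 A  0  1  1  2  3  3  3  3  4  4  4  4
 A  0  1  1  2  3  4  4  4  4  4  4  4
 T  0  1  1  2  3  4  4  5  5  5  5  5
 C  0  1  1  2  3  4  4  5  5  5  5  5
 A  0  1  1  2  3  4  5  5  6  6  6  6
dp[11][11] = 6. One LCS (by backtracking along matches): TAAATA.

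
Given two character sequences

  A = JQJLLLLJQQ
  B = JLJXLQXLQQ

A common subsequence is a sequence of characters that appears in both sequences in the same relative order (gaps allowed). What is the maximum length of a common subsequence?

6

Pick J [1,1], J [3,3], L [4,5], L [7,8], Q [9,9], Q [10,10]; all 6 characters appear in both, in order, and the DP table's final entry dp[10][10] is also 6, so no common subsequence is longer.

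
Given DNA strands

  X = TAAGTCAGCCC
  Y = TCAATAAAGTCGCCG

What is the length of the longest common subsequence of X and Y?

9

Taking T [1,5] → A [2,7] → A [3,8] → G [4,9] → T [5,10] → C [6,11] → G [8,12] → C [9,13] → C [10,14] gives a common subsequence of length 9, and the DP table's final entry dp[11][15] is also 9, so no common subsequence is longer.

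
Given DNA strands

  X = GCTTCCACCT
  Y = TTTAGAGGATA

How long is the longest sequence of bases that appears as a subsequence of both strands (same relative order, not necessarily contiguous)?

4

Taking T [3,2]; then T [4,3]; then A [7,9]; then T [10,10] gives a common subsequence of length 4, and the DP table's final entry dp[10][11] is also 4, so no common subsequence is longer.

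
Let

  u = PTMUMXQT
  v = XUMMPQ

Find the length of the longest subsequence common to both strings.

Match M [3,3] → M [5,4] → Q [7,6] — 3 characters in the same relative order in both, and the DP table's final entry dp[8][6] is also 3, so no common subsequence is longer.

3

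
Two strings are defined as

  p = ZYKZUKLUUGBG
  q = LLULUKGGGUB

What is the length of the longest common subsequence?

5

Match U [5,3], then L [7,4], then U [8,5], then U [9,10], then B [11,11] — 5 characters in the same relative order in both. dp[12][11] = 5 confirms this is the maximum.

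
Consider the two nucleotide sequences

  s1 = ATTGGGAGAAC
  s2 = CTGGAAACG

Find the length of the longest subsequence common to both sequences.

Let dp[i][j] be the LCS length of the first i bases of s1 and the first j bases of s2. dp[i][j] = dp[i-1][j-1]+1 when the i-th and j-th bases match, else max(dp[i-1][j], dp[i][j-1]).
    ·  C  T  G  G  A  A  A  C  G
 ·  0  0  0  0  0  0  0  0  0  0
 A  0  0  0  0  0  1  1  1  1  1
 T  0  0  1  1  1  1  1  1  1  1
 T  0  0  1  1  1  1  1  1  1  1
 G  0  0  1  2  2  2  2  2  2  2
 G  0  0  1  2  3  3  3  3  3  3
 G  0  0  1  2  3  3  3  3  3  4
 A  0  0  1  2  3  4  4  4  4  4
 G  0  0  1  2  3  4  4  4  4  5
 A  0  0  1  2  3  4  5  5  5  5
 A  0  0  1  2  3  4  5  6  6  6
 C  0  1  1  2  3  4  5  6  7  7
dp[11][9] = 7. One LCS (by backtracking along matches): TGGAAAC.

7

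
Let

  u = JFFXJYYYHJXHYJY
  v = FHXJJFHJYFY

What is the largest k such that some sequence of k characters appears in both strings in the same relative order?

7

One common subsequence of length 7: F (u #2, v #1); then X (u #4, v #3); then J (u #5, v #5); then H (u #9, v #7); then J (u #10, v #8); then Y (u #13, v #9); then Y (u #15, v #11). The LCS DP gives dp[15][11] = 7, so this is optimal.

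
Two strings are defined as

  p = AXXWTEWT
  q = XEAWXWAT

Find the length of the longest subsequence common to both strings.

4

Pick A [1,3]; then X [3,5]; then W [4,6]; then T [8,8]; all 4 characters appear in both, in order. dp[8][8] = 4 confirms this is the maximum.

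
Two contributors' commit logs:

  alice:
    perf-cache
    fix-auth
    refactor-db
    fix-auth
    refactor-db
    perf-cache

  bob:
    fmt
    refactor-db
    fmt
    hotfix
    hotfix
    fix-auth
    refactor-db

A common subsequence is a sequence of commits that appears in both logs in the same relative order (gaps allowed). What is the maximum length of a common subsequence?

Pick refactor-db at alice[3]=bob[2], fix-auth at alice[4]=bob[6], refactor-db at alice[5]=bob[7]; all 3 commits appear in both, in order. Since dp[6][7] = 3, nothing longer is possible.

3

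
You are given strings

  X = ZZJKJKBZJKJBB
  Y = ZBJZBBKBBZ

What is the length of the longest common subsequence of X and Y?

6

Match Z at X[1]=Y[1]; then Z at X[2]=Y[4]; then B at X[7]=Y[6]; then K at X[10]=Y[7]; then B at X[12]=Y[8]; then B at X[13]=Y[9] — 6 characters in the same relative order in both. dp[13][10] = 6 confirms this is the maximum.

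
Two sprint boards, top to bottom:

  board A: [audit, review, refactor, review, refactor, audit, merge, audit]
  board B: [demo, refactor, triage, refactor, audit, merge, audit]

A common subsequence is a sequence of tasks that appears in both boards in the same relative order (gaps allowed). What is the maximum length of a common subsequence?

Pick refactor [3,2]; then refactor [5,4]; then audit [6,5]; then merge [7,6]; then audit [8,7]; all 5 tasks appear in both, in order, and the DP table's final entry dp[8][7] is also 5, so no common subsequence is longer.

5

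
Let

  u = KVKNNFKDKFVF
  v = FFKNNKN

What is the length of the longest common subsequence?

Let dp[i][j] be the LCS length of the first i characters of u and the first j characters of v. dp[i][j] = dp[i-1][j-1]+1 when the i-th and j-th characters match, else max(dp[i-1][j], dp[i][j-1]).
    ·  F  F  K  N  N  K  N
 ·  0  0  0  0  0  0  0  0
 K  0  0  0  1  1  1  1  1
 V  0  0  0  1  1  1  1  1
 K  0  0  0  1  1  1  2  2
 N  0  0  0  1  2  2  2  3
 N  0  0  0  1  2  3  3  3
 F  0  1  1  1  2  3  3  3
 K  0  1  1  2  2  3  4  4
 D  0  1  1  2  2  3  4  4
 K  0  1  1  2  2  3  4  4
 F  0  1  2  2  2  3  4  4
 V  0  1  2  2  2  3  4  4
 F  0  1  2  2  2  3  4  4
dp[12][7] = 4. One LCS (by backtracking along matches): KNNK.

4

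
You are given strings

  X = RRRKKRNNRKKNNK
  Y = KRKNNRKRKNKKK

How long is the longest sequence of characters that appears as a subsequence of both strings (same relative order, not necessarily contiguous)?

One common subsequence of length 9: R at X[3]=Y[2] → K at X[5]=Y[3] → N at X[7]=Y[4] → N at X[8]=Y[5] → R at X[9]=Y[6] → K at X[10]=Y[7] → K at X[11]=Y[9] → N at X[12]=Y[10] → K at X[14]=Y[13], and the DP table's final entry dp[14][13] is also 9, so no common subsequence is longer.

9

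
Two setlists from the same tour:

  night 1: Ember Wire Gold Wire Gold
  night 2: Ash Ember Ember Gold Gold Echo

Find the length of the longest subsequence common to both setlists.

Match Ember (night 1 #1, night 2 #3); then Gold (night 1 #3, night 2 #4); then Gold (night 1 #5, night 2 #5) — 3 songs in the same relative order in both. dp[5][6] = 3 confirms this is the maximum.

3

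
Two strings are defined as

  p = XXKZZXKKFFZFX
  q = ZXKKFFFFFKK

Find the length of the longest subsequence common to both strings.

7

Pick Z (p #5, q #1), then X (p #6, q #2), then K (p #7, q #3), then K (p #8, q #4), then F (p #9, q #7), then F (p #10, q #8), then F (p #12, q #9); all 7 characters appear in both, in order. dp[13][11] = 7 confirms this is the maximum.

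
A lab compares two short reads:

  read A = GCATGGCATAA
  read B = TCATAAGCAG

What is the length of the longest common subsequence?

Let dp[i][j] be the LCS length of the first i bases of read A and the first j bases of read B. dp[i][j] = dp[i-1][j-1]+1 when the i-th and j-th bases match, else max(dp[i-1][j], dp[i][j-1]).
    ·  T  C  A  T  A  A  G  C  A  G
 ·  0  0  0  0  0  0  0  0  0  0  0
 G  0  0  0  0  0  0  0  1  1  1  1
 C  0  0  1  1  1  1  1  1  2  2  2
 A  0  0  1  2  2  2  2  2  2  3  3
 T  0  1  1  2  3  3  3  3  3  3  3
 G  0  1  1  2  3  3  3  4  4  4  4
 G  0  1  1  2  3  3  3  4  4  4  5
 C  0  1  2  2  3  3  3  4  5  5  5
 A  0  1  2  3  3  4  4  4  5  6  6
 T  0  1  2  3  4  4  4  4  5  6  6
 A  0  1  2  3  4  5  5  5  5  6  6
 A  0  1  2  3  4  5  6  6  6  6  6
dp[11][10] = 6. One LCS (by backtracking along matches): CATGCA.

6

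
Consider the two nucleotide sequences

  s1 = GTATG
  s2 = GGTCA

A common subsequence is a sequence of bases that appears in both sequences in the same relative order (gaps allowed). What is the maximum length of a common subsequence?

Match G at s1[1]=s2[2] → T at s1[2]=s2[3] → A at s1[3]=s2[5] — 3 bases in the same relative order in both, and the DP table's final entry dp[5][5] is also 3, so no common subsequence is longer.

3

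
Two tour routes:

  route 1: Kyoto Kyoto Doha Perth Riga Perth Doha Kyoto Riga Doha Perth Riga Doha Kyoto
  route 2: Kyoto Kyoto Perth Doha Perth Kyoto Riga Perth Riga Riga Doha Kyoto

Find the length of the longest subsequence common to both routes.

Pick Kyoto [1,1], then Kyoto [2,2], then Doha [3,4], then Perth [4,5], then Riga [5,7], then Perth [6,8], then Riga [9,9], then Riga [12,10], then Doha [13,11], then Kyoto [14,12]; all 10 stops appear in both, in order. dp[14][12] = 10 confirms this is the maximum.

10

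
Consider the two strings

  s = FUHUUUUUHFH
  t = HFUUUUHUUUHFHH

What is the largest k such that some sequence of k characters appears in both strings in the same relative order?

Pick F at s[1]=t[2], then U at s[2]=t[4], then U at s[4]=t[5], then U at s[5]=t[6], then U at s[6]=t[8], then U at s[7]=t[9], then U at s[8]=t[10], then H at s[9]=t[11], then F at s[10]=t[12], then H at s[11]=t[14]; all 10 characters appear in both, in order. Since dp[11][14] = 10, nothing longer is possible.

10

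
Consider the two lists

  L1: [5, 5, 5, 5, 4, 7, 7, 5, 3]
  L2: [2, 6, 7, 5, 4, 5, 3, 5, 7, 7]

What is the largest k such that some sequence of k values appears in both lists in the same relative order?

5

Let dp[i][j] be the LCS length of the first i values of L1 and the first j values of L2. dp[i][j] = dp[i-1][j-1]+1 when the i-th and j-th values match, else max(dp[i-1][j], dp[i][j-1]).
    ·  2  6  7  5  4  5  3  5  7  7
 ·  0  0  0  0  0  0  0  0  0  0  0
 5  0  0  0  0  1  1  1  1  1  1  1
 5  0  0  0  0  1  1  2  2  2  2  2
 5  0  0  0  0  1  1  2  2  3  3  3
 5  0  0  0  0  1  1  2  2  3  3  3
 4  0  0  0  0  1  2  2  2  3  3  3
 7  0  0  0  1  1  2  2  2  3  4  4
 7  0  0  0  1  1  2  2  2  3  4  5
 5  0  0  0  1  2  2  3  3  3  4  5
 3  0  0  0  1  2  2  3  4  4  4  5
dp[9][10] = 5. One LCS (by backtracking along matches): 5, 5, 5, 7, 7.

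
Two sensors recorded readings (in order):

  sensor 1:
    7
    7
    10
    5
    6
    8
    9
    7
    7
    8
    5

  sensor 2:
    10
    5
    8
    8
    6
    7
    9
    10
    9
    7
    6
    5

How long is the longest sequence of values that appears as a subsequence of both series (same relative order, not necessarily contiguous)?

6

Taking 10 at sensor 1[3]=sensor 2[1] → 5 at sensor 1[4]=sensor 2[2] → 6 at sensor 1[5]=sensor 2[5] → 9 at sensor 1[7]=sensor 2[9] → 7 at sensor 1[8]=sensor 2[10] → 5 at sensor 1[11]=sensor 2[12] gives a common subsequence of length 6. Since dp[11][12] = 6, nothing longer is possible.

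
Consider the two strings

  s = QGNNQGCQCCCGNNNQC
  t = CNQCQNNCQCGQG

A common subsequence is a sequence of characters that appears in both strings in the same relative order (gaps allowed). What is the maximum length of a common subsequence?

8

One common subsequence of length 8: Q [1,5]; then N [3,6]; then N [4,7]; then C [7,8]; then Q [8,9]; then C [11,10]; then G [12,11]; then Q [16,12]. Since dp[17][13] = 8, nothing longer is possible.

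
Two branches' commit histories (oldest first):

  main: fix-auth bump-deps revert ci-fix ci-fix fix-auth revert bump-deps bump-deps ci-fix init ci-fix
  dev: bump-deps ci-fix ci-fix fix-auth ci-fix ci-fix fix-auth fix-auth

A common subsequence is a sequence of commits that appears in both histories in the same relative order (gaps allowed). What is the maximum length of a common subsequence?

6

Pick bump-deps at main[2]=dev[1] → ci-fix at main[4]=dev[2] → ci-fix at main[5]=dev[3] → fix-auth at main[6]=dev[4] → ci-fix at main[10]=dev[5] → ci-fix at main[12]=dev[6]; all 6 commits appear in both, in order. The LCS DP gives dp[12][8] = 6, so this is optimal.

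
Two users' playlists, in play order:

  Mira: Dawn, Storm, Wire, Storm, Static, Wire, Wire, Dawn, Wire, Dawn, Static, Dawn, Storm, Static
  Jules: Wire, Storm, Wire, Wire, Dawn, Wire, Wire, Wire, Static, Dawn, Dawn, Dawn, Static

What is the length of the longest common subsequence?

One common subsequence of length 9: Wire at Mira[3]=Jules[1], Storm at Mira[4]=Jules[2], Wire at Mira[6]=Jules[3], Wire at Mira[7]=Jules[4], Dawn at Mira[8]=Jules[5], Wire at Mira[9]=Jules[8], Dawn at Mira[10]=Jules[11], Dawn at Mira[12]=Jules[12], Static at Mira[14]=Jules[13], and the DP table's final entry dp[14][13] is also 9, so no common subsequence is longer.

9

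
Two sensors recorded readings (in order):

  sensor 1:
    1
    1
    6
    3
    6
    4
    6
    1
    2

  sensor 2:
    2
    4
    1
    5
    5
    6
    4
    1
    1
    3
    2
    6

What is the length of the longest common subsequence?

Let dp[i][j] be the LCS length of the first i values of sensor 1 and the first j values of sensor 2. dp[i][j] = dp[i-1][j-1]+1 when the i-th and j-th values match, else max(dp[i-1][j], dp[i][j-1]).
    ·  2  4  1  5  5  6  4  1  1  3  2  6
 ·  0  0  0  0  0  0  0  0  0  0  0  0  0
 1  0  0  0  1  1  1  1  1  1  1  1  1  1
 1  0  0  0  1  1  1  1  1  2  2  2  2  2
 6  0  0  0  1  1  1  2  2  2  2  2  2  3
 3  0  0  0  1  1  1  2  2  2  2  3  3  3
 6  0  0  0  1  1  1  2  2  2  2  3  3  4
 4  0  0  1  1  1  1  2  3  3  3  3  3  4
 6  0  0  1  1  1  1  2  3  3  3  3  3  4
 1  0  0  1  2  2  2  2  3  4  4  4  4  4
 2  0  1  1  2  2  2  2  3  4  4  4  5  5
dp[9][12] = 5. One LCS (by backtracking along matches): 1, 6, 4, 1, 2.

5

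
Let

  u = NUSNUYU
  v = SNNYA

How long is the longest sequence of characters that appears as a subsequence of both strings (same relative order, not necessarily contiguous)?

3

Let dp[i][j] be the LCS length of the first i characters of u and the first j characters of v. dp[i][j] = dp[i-1][j-1]+1 when the i-th and j-th characters match, else max(dp[i-1][j], dp[i][j-1]).
    ·  S  N  N  Y  A
 ·  0  0  0  0  0  0
 N  0  0  1  1  1  1
 U  0  0  1  1  1  1
 S  0  1  1  1  1  1
 N  0  1  2  2  2  2
 U  0  1  2  2  2  2
 Y  0  1  2  2  3  3
 U  0  1  2  2  3  3
dp[7][5] = 3. One LCS (by backtracking along matches): NNY.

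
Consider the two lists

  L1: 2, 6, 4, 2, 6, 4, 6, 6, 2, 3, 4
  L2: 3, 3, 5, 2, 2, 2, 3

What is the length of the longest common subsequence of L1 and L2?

Match 2 (L1 #1, L2 #4), 2 (L1 #4, L2 #5), 2 (L1 #9, L2 #6), 3 (L1 #10, L2 #7) — 4 values in the same relative order in both. The LCS DP gives dp[11][7] = 4, so this is optimal.

4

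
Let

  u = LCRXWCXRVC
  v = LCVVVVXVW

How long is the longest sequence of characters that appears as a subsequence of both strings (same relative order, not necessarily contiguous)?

One common subsequence of length 4: L (u #1, v #1), C (u #2, v #2), X (u #4, v #7), W (u #5, v #9), and the DP table's final entry dp[10][9] is also 4, so no common subsequence is longer.

4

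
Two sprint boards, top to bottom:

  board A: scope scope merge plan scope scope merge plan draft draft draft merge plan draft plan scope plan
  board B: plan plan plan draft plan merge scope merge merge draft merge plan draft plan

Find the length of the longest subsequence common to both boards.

8

Taking scope at board A[2]=board B[7]; then merge at board A[3]=board B[8]; then merge at board A[7]=board B[9]; then draft at board A[11]=board B[10]; then merge at board A[12]=board B[11]; then plan at board A[13]=board B[12]; then draft at board A[14]=board B[13]; then plan at board A[17]=board B[14] gives a common subsequence of length 8. Since dp[17][14] = 8, nothing longer is possible.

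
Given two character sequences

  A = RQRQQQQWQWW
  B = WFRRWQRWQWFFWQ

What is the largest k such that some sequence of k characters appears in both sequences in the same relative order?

7

Taking R [1,4], then Q [2,6], then R [3,7], then W [8,8], then Q [9,9], then W [10,10], then W [11,13] gives a common subsequence of length 7. Since dp[11][14] = 7, nothing longer is possible.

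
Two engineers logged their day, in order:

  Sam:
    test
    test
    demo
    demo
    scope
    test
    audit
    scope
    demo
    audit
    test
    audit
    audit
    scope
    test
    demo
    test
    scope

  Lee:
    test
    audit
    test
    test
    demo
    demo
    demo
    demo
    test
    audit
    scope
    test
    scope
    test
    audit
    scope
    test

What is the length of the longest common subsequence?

11

Pick test (Sam #1, Lee #3), then test (Sam #2, Lee #4), then demo (Sam #3, Lee #7), then demo (Sam #4, Lee #8), then scope (Sam #5, Lee #11), then test (Sam #6, Lee #12), then scope (Sam #8, Lee #13), then test (Sam #11, Lee #14), then audit (Sam #13, Lee #15), then scope (Sam #14, Lee #16), then test (Sam #17, Lee #17); all 11 tasks appear in both, in order. The LCS DP gives dp[18][17] = 11, so this is optimal.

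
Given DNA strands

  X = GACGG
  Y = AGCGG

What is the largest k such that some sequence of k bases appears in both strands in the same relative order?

4

Let dp[i][j] be the LCS length of the first i bases of X and the first j bases of Y. dp[i][j] = dp[i-1][j-1]+1 when the i-th and j-th bases match, else max(dp[i-1][j], dp[i][j-1]).
    ·  A  G  C  G  G
 ·  0  0  0  0  0  0
 G  0  0  1  1  1  1
 A  0  1  1  1  1  1
 C  0  1  1  2  2  2
 G  0  1  2  2  3  3
 G  0  1  2  2  3  4
dp[5][5] = 4. One LCS (by backtracking along matches): GCGG.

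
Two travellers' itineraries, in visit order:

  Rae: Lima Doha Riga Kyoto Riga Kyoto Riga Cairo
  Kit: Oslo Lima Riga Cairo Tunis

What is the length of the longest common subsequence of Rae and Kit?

One common subsequence of length 3: Lima at Rae[1]=Kit[2], Riga at Rae[7]=Kit[3], Cairo at Rae[8]=Kit[4], and the DP table's final entry dp[8][5] is also 3, so no common subsequence is longer.

3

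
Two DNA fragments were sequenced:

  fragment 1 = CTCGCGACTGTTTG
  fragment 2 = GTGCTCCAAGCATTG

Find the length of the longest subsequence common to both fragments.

9

Pick C at fragment 1[1]=fragment 2[4] → T at fragment 1[2]=fragment 2[5] → C at fragment 1[3]=fragment 2[7] → G at fragment 1[4]=fragment 2[10] → C at fragment 1[5]=fragment 2[11] → A at fragment 1[7]=fragment 2[12] → T at fragment 1[12]=fragment 2[13] → T at fragment 1[13]=fragment 2[14] → G at fragment 1[14]=fragment 2[15]; all 9 bases appear in both, in order, and the DP table's final entry dp[14][15] is also 9, so no common subsequence is longer.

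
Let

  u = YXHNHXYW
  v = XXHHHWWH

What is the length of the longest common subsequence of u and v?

Let dp[i][j] be the LCS length of the first i characters of u and the first j characters of v. dp[i][j] = dp[i-1][j-1]+1 when the i-th and j-th characters match, else max(dp[i-1][j], dp[i][j-1]).
    ·  X  X  H  H  H  W  W  H
 ·  0  0  0  0  0  0  0  0  0
 Y  0  0  0  0  0  0  0  0  0
 X  0  1  1  1  1  1  1  1  1
 H  0  1  1  2  2  2  2  2  2
 N  0  1  1  2  2  2  2  2  2
 H  0  1  1  2  3  3  3  3  3
 X  0  1  2  2  3  3  3  3  3
 Y  0  1  2  2  3  3  3  3  3
 W  0  1  2  2  3  3  4  4  4
dp[8][8] = 4. One LCS (by backtracking along matches): XHHW.

4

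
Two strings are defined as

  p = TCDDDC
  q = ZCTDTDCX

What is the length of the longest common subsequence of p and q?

One common subsequence of length 4: T (p #1, q #3) → D (p #3, q #4) → D (p #5, q #6) → C (p #6, q #7). Since dp[6][8] = 4, nothing longer is possible.

4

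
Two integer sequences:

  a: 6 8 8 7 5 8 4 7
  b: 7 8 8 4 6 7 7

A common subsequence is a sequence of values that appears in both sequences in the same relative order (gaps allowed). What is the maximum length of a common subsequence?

Let dp[i][j] be the LCS length of the first i values of a and the first j values of b. dp[i][j] = dp[i-1][j-1]+1 when the i-th and j-th values match, else max(dp[i-1][j], dp[i][j-1]).
    ·  7  8  8  4  6  7  7
 ·  0  0  0  0  0  0  0  0
 6  0  0  0  0  0  1  1  1
 8  0  0  1  1  1  1  1  1
 8  0  0  1  2  2  2  2  2
 7  0  1  1  2  2  2  3  3
 5  0  1  1  2  2  2  3  3
 8  0  1  2  2  2  2  3  3
 4  0  1  2  2  3  3  3  3
 7  0  1  2  2  3  3  4  4
dp[8][7] = 4. One LCS (by backtracking along matches): 8, 8, 7, 7.

4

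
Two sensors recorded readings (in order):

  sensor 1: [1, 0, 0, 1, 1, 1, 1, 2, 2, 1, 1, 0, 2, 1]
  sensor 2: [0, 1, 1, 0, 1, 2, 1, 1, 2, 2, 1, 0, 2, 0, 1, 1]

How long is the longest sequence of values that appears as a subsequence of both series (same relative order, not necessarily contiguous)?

11

Taking 1 (sensor 1 #1, sensor 2 #3), 0 (sensor 1 #3, sensor 2 #4), 1 (sensor 1 #4, sensor 2 #5), 1 (sensor 1 #6, sensor 2 #7), 1 (sensor 1 #7, sensor 2 #8), 2 (sensor 1 #8, sensor 2 #9), 2 (sensor 1 #9, sensor 2 #10), 1 (sensor 1 #11, sensor 2 #11), 0 (sensor 1 #12, sensor 2 #12), 2 (sensor 1 #13, sensor 2 #13), 1 (sensor 1 #14, sensor 2 #16) gives a common subsequence of length 11. Since dp[14][16] = 11, nothing longer is possible.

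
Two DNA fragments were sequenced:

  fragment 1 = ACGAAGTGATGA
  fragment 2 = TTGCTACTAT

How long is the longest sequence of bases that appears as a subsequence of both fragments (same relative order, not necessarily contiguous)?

Let dp[i][j] be the LCS length of the first i bases of fragment 1 and the first j bases of fragment 2. dp[i][j] = dp[i-1][j-1]+1 when the i-th and j-th bases match, else max(dp[i-1][j], dp[i][j-1]).
    ·  T  T  G  C  T  A  C  T  A  T
 ·  0  0  0  0  0  0  0  0  0  0  0
 A  0  0  0  0  0  0  1  1  1  1  1
 C  0  0  0  0  1  1  1  2  2  2  2
 G  0  0  0  1  1  1  1  2  2  2  2
 A  0  0  0  1  1  1  2  2  2  3  3
 A  0  0  0  1  1  1  2  2  2  3  3
 G  0  0  0  1  1  1  2  2  2  3  3
 T  0  1  1  1  1  2  2  2  3  3  4
 G  0  1  1  2  2  2  2  2  3  3  4
 A  0  1  1  2  2  2  3  3  3  4  4
 T  0  1  2  2  2  3  3  3  4  4  5
 G  0  1  2  3  3  3  3  3  4  4  5
 A  0  1  2  3  3  3  4  4  4  5  5
dp[12][10] = 5. One LCS (by backtracking along matches): ACTAT.

5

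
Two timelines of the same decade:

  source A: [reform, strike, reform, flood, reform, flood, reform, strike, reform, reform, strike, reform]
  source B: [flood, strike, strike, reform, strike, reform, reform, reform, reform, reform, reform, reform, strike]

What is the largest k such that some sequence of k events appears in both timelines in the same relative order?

8

One common subsequence of length 8: reform (source A #1, source B #4), then strike (source A #2, source B #5), then reform (source A #3, source B #8), then reform (source A #5, source B #9), then reform (source A #7, source B #10), then reform (source A #9, source B #11), then reform (source A #10, source B #12), then strike (source A #11, source B #13). dp[12][13] = 8 confirms this is the maximum.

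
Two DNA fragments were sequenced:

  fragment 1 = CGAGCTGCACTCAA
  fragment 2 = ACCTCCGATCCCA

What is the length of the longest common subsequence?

Match C (fragment 1 #1, fragment 2 #6) → G (fragment 1 #2, fragment 2 #7) → A (fragment 1 #3, fragment 2 #8) → T (fragment 1 #6, fragment 2 #9) → C (fragment 1 #8, fragment 2 #10) → C (fragment 1 #10, fragment 2 #11) → C (fragment 1 #12, fragment 2 #12) → A (fragment 1 #14, fragment 2 #13) — 8 bases in the same relative order in both. Since dp[14][13] = 8, nothing longer is possible.

8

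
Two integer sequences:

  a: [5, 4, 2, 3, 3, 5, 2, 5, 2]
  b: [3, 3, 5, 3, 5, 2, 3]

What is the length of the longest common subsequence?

5

One common subsequence of length 5: 3 at a[4]=b[1], then 3 at a[5]=b[2], then 5 at a[6]=b[3], then 5 at a[8]=b[5], then 2 at a[9]=b[6]. dp[9][7] = 5 confirms this is the maximum.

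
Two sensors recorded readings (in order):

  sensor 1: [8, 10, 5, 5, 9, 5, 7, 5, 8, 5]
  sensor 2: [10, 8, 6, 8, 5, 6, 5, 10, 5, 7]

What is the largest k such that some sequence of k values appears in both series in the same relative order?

5

Match 8 [1,4], 5 [3,5], 5 [4,7], 5 [6,9], 7 [7,10] — 5 values in the same relative order in both, and the DP table's final entry dp[10][10] is also 5, so no common subsequence is longer.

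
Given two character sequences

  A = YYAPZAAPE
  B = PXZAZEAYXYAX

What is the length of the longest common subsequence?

Let dp[i][j] be the LCS length of the first i characters of A and the first j characters of B. dp[i][j] = dp[i-1][j-1]+1 when the i-th and j-th characters match, else max(dp[i-1][j], dp[i][j-1]).
    ·  P  X  Z  A  Z  E  A  Y  X  Y  A  X
 ·  0  0  0  0  0  0  0  0  0  0  0  0  0
 Y  0  0  0  0  0  0  0  0  1  1  1  1  1
 Y  0  0  0  0  0  0  0  0  1  1  2  2  2
 A  0  0  0  0  1  1  1  1  1  1  2  3  3
 P  0  1  1  1  1  1  1  1  1  1  2  3  3
 Z  0  1  1  2  2  2  2  2  2  2  2  3  3
 A  0  1  1  2  3  3  3  3  3  3  3  3  3
 A  0  1  1  2  3  3  3  4  4  4  4  4  4
 P  0  1  1  2  3  3  3  4  4  4  4  4  4
 E  0  1  1  2  3  3  4  4  4  4  4  4  4
dp[9][12] = 4. One LCS (by backtracking along matches): AZAA.

4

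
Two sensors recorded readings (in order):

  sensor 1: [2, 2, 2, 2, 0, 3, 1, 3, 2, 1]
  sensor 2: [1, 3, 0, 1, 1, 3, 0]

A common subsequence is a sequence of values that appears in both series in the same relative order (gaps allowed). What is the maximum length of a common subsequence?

Match 0 at sensor 1[5]=sensor 2[3] → 1 at sensor 1[7]=sensor 2[5] → 3 at sensor 1[8]=sensor 2[6] — 3 values in the same relative order in both, and the DP table's final entry dp[10][7] is also 3, so no common subsequence is longer.

3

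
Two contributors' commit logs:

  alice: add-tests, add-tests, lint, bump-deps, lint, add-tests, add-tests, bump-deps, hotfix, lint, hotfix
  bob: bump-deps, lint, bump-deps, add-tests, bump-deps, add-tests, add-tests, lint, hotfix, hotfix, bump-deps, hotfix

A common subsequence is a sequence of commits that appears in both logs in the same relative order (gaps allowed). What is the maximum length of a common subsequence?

One common subsequence of length 6: add-tests (alice #2, bob #4); then bump-deps (alice #4, bob #5); then add-tests (alice #6, bob #6); then add-tests (alice #7, bob #7); then bump-deps (alice #8, bob #11); then hotfix (alice #11, bob #12). Since dp[11][12] = 6, nothing longer is possible.

6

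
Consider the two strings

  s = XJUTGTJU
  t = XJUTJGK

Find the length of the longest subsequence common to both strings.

Let dp[i][j] be the LCS length of the first i characters of s and the first j characters of t. dp[i][j] = dp[i-1][j-1]+1 when the i-th and j-th characters match, else max(dp[i-1][j], dp[i][j-1]).
    ·  X  J  U  T  J  G  K
 ·  0  0  0  0  0  0  0  0
 X  0  1  1  1  1  1  1  1
 J  0  1  2  2  2  2  2  2
 U  0  1  2  3  3  3  3  3
 T  0  1  2  3  4  4  4  4
 G  0  1  2  3  4  4  5  5
 T  0  1  2  3  4  4  5  5
 J  0  1  2  3  4  5  5  5
 U  0  1  2  3  4  5  5  5
dp[8][7] = 5. One LCS (by backtracking along matches): XJUTG.

5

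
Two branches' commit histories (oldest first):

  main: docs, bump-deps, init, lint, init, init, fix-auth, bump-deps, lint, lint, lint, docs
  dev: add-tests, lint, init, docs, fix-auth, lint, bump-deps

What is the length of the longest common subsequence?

4

Match lint at main[4]=dev[2] → init at main[5]=dev[3] → fix-auth at main[7]=dev[5] → bump-deps at main[8]=dev[7] — 4 commits in the same relative order in both. The LCS DP gives dp[12][7] = 4, so this is optimal.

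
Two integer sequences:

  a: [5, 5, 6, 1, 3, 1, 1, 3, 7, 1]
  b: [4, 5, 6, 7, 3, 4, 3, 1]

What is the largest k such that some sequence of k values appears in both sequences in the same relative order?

5

Match 5 at a[2]=b[2], then 6 at a[3]=b[3], then 3 at a[5]=b[5], then 3 at a[8]=b[7], then 1 at a[10]=b[8] — 5 values in the same relative order in both. dp[10][8] = 5 confirms this is the maximum.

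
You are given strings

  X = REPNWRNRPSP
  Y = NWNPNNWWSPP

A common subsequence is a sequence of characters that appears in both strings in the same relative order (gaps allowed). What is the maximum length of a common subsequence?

Let dp[i][j] be the LCS length of the first i characters of X and the first j characters of Y. dp[i][j] = dp[i-1][j-1]+1 when the i-th and j-th characters match, else max(dp[i-1][j], dp[i][j-1]).
    ·  N  W  N  P  N  N  W  W  S  P  P
 ·  0  0  0  0  0  0  0  0  0  0  0  0
 R  0  0  0  0  0  0  0  0  0  0  0  0
 E  0  0  0  0  0  0  0  0  0  0  0  0
 P  0  0  0  0  1  1  1  1  1  1  1  1
 N  0  1  1  1  1  2  2  2  2  2  2  2
 W  0  1  2  2  2  2  2  3  3  3  3  3
 R  0  1  2  2  2  2  2  3  3  3  3  3
 N  0  1  2  3  3  3  3  3  3  3  3  3
 R  0  1  2  3  3  3  3  3  3  3  3  3
 P  0  1  2  3  4  4  4  4  4  4  4  4
 S  0  1  2  3  4  4  4  4  4  5  5  5
 P  0  1  2  3  4  4  4  4  4  5  6  6
dp[11][11] = 6. One LCS (by backtracking along matches): NWNPSP.

6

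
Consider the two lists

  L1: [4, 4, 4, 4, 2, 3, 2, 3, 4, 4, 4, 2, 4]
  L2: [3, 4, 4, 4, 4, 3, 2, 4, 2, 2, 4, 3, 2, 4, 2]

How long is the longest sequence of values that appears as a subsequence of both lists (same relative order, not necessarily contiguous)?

Match 4 (L1 #1, L2 #2), then 4 (L1 #2, L2 #3), then 4 (L1 #3, L2 #4), then 4 (L1 #4, L2 #5), then 3 (L1 #6, L2 #6), then 2 (L1 #7, L2 #7), then 4 (L1 #9, L2 #8), then 4 (L1 #10, L2 #11), then 4 (L1 #11, L2 #14), then 2 (L1 #12, L2 #15) — 10 values in the same relative order in both. Since dp[13][15] = 10, nothing longer is possible.

10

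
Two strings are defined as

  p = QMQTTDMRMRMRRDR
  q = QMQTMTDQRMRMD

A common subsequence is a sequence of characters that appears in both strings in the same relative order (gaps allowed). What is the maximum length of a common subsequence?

One common subsequence of length 11: Q (p #1, q #1); then M (p #2, q #2); then Q (p #3, q #3); then T (p #4, q #4); then T (p #5, q #6); then D (p #6, q #7); then R (p #8, q #9); then M (p #9, q #10); then R (p #10, q #11); then M (p #11, q #12); then D (p #14, q #13). Since dp[15][13] = 11, nothing longer is possible.

11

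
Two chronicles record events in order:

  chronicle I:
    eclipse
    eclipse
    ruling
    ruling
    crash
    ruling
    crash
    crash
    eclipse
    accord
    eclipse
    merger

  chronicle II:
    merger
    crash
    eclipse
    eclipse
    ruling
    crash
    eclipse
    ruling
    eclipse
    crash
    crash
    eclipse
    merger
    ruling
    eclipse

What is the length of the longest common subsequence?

Taking eclipse [1,3] → eclipse [2,4] → ruling [4,5] → crash [5,6] → ruling [6,8] → crash [7,10] → crash [8,11] → eclipse [9,12] → eclipse [11,15] gives a common subsequence of length 9. The LCS DP gives dp[12][15] = 9, so this is optimal.

9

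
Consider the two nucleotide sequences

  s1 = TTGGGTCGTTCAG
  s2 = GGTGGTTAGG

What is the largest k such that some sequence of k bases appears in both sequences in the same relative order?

8

Let dp[i][j] be the LCS length of the first i bases of s1 and the first j bases of s2. dp[i][j] = dp[i-1][j-1]+1 when the i-th and j-th bases match, else max(dp[i-1][j], dp[i][j-1]).
    ·  G  G  T  G  G  T  T  A  G  G
 ·  0  0  0  0  0  0  0  0  0  0  0
 T  0  0  0  1  1  1  1  1  1  1  1
 T  0  0  0  1  1  1  2  2  2  2  2
 G  0  1  1  1  2  2  2  2  2  3  3
 G  0  1  2  2  2  3  3  3  3  3  4
 G  0  1  2  2  3  3  3  3  3  4  4
 T  0  1  2  3  3  3  4  4  4  4  4
 C  0  1  2  3  3  3  4  4  4  4  4
 G  0  1  2  3  4  4  4  4  4  5  5
 T  0  1  2  3  4  4  5  5  5  5  5
 T  0  1  2  3  4  4  5  6  6  6  6
 C  0  1  2  3  4  4  5  6  6  6  6
 A  0  1  2  3  4  4  5  6  7  7  7
 G  0  1  2  3  4  5  5  6  7  8  8
dp[13][10] = 8. One LCS (by backtracking along matches): GGGGTTAG.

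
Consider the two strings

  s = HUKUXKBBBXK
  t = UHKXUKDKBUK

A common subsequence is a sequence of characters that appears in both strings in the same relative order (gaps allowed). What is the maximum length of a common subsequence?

6

Let dp[i][j] be the LCS length of the first i characters of s and the first j characters of t. dp[i][j] = dp[i-1][j-1]+1 when the i-th and j-th characters match, else max(dp[i-1][j], dp[i][j-1]).
    ·  U  H  K  X  U  K  D  K  B  U  K
 ·  0  0  0  0  0  0  0  0  0  0  0  0
 H  0  0  1  1  1  1  1  1  1  1  1  1
 U  0  1  1  1  1  2  2  2  2  2  2  2
 K  0  1  1  2  2  2  3  3  3  3  3  3
 U  0  1  1  2  2  3  3  3  3  3  4  4
 X  0  1  1  2  3  3  3  3  3  3  4  4
 K  0  1  1  2  3  3  4  4  4  4  4  5
 B  0  1  1  2  3  3  4  4  4  5  5  5
 B  0  1  1  2  3  3  4  4  4  5  5  5
 B  0  1  1  2  3  3  4  4  4  5  5  5
 X  0  1  1  2  3  3  4  4  4  5  5  5
 K  0  1  1  2  3  3  4  4  5  5  5  6
dp[11][11] = 6. One LCS (by backtracking along matches): HUKKBK.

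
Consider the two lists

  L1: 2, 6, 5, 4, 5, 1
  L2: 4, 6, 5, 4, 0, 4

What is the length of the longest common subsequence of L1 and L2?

3

Let dp[i][j] be the LCS length of the first i values of L1 and the first j values of L2. dp[i][j] = dp[i-1][j-1]+1 when the i-th and j-th values match, else max(dp[i-1][j], dp[i][j-1]).
    ·  4  6  5  4  0  4
 ·  0  0  0  0  0  0  0
 2  0  0  0  0  0  0  0
 6  0  0  1  1  1  1  1
 5  0  0  1  2  2  2  2
 4  0  1  1  2  3  3  3
 5  0  1  1  2  3  3  3
 1  0  1  1  2  3  3  3
dp[6][6] = 3. One LCS (by backtracking along matches): 6, 5, 4.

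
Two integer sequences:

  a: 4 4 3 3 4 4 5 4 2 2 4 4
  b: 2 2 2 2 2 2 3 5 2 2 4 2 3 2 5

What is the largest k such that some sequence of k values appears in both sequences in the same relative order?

5

Taking 3 [4,7], then 5 [7,8], then 4 [8,11], then 2 [9,12], then 2 [10,14] gives a common subsequence of length 5. dp[12][15] = 5 confirms this is the maximum.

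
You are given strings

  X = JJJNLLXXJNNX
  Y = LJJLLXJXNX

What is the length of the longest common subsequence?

Match J (X #2, Y #2); then J (X #3, Y #3); then L (X #5, Y #4); then L (X #6, Y #5); then X (X #7, Y #6); then X (X #8, Y #8); then N (X #11, Y #9); then X (X #12, Y #10) — 8 characters in the same relative order in both. dp[12][10] = 8 confirms this is the maximum.

8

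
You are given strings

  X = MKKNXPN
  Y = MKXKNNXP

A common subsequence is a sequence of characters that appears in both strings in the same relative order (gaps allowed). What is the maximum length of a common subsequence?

Let dp[i][j] be the LCS length of the first i characters of X and the first j characters of Y. dp[i][j] = dp[i-1][j-1]+1 when the i-th and j-th characters match, else max(dp[i-1][j], dp[i][j-1]).
    ·  M  K  X  K  N  N  X  P
 ·  0  0  0  0  0  0  0  0  0
 M  0  1  1  1  1  1  1  1  1
 K  0  1  2  2  2  2  2  2  2
 K  0  1  2  2  3  3  3  3  3
 N  0  1  2  2  3  4  4  4  4
 X  0  1  2  3  3  4  4  5  5
 P  0  1  2  3  3  4  4  5  6
 N  0  1  2  3  3  4  5  5  6
dp[7][8] = 6. One LCS (by backtracking along matches): MKKNXP.

6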